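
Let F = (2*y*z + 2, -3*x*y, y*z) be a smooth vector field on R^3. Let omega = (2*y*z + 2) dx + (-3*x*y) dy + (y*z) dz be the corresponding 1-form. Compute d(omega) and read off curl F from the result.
d(omega) = (z) dy ∧ dz + (2*y) dz ∧ dx + (-3*y - 2*z) dx ∧ dy; curl F = (z, 2*y, -3*y - 2*z)

d omega = sum_{i<j} (∂f_j/∂x_i - ∂f_i/∂x_j) dx_i ∧ dx_j. Under the identification (dy ∧ dz, dz ∧ dx, dx ∧ dy) ↔ (e_x, e_y, e_z), the coefficients are exactly the components of curl F. Compute:
  ∂R/∂y - ∂Q/∂z = (z) - (0) = z
  ∂P/∂z - ∂R/∂x = (2*y) - (0) = 2*y
  ∂Q/∂x - ∂P/∂y = (-3*y) - (2*z) = -3*y - 2*z.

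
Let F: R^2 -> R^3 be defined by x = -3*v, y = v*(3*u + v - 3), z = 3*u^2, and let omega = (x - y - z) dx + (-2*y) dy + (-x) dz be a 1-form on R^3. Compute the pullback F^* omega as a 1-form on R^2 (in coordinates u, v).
F^* omega = (6*v*(-3*u*v + 3*u - v^2 + 3*v)) du + (-18*u^2*v + 9*u^2 - 18*u*v^2 + 45*u*v - 4*v^3 + 21*v^2 - 18*v) dv

Using F^*(f dg) = (f ∘ F) d(g ∘ F), substitute each coordinate x_i by F_i(u, v) in f_i, and replace dx_i by d F_i = (∂F_i/∂u) du + (∂F_i/∂v) dv.
  For the x component: f_1(F) = -3*u^2 - 3*u*v - v^2; d F_1 = (0) du + (-3) dv
  For the y component: f_2(F) = 2*v*(-3*u - v + 3); d F_2 = (3*v) du + (3*u + 2*v - 3) dv
  For the z component: f_3(F) = 3*v; d F_3 = (6*u) du + (0) dv
Combining and collecting du, dv coefficients:
  coeff of du: 6*v*(-3*u*v + 3*u - v^2 + 3*v)
  coeff of dv: -18*u^2*v + 9*u^2 - 18*u*v^2 + 45*u*v - 4*v^3 + 21*v^2 - 18*v
F^* omega = (6*v*(-3*u*v + 3*u - v^2 + 3*v)) du + (-18*u^2*v + 9*u^2 - 18*u*v^2 + 45*u*v - 4*v^3 + 21*v^2 - 18*v) dv.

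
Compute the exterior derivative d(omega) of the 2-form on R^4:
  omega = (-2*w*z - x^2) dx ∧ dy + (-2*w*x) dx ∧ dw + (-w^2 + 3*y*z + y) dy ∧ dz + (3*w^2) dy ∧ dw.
d(omega) = (-2*w) dx ∧ dy ∧ dz + (-2*z) dx ∧ dy ∧ dw + (-2*w) dy ∧ dz ∧ dw

For a 2-form omega = sum_{i<j} g_{ij} dx_i ∧ dx_j, the exterior derivative is
  d(omega) = sum_{i<j} d(g_{ij}) ∧ dx_i ∧ dx_j = sum_{i<j, k} (∂g_{ij}/∂x_k) dx_k ∧ dx_i ∧ dx_j.
Expand each term, using dx_k ∧ dx_i ∧ dx_j = sgn(permutation) dx_{(a)} ∧ dx_{(b)} ∧ dx_{(c)} with (a < b < c) sorted:
  d(-2*w*z - x^2) includes (∂/∂z)(-2*w*z - x^2) dz = (-2*w) dz, which multiplied by dx ∧ dy gives (-2*w) dx ∧ dy ∧ dz
  d(-2*w*z - x^2) includes (∂/∂w)(-2*w*z - x^2) dw = (-2*z) dw, which multiplied by dx ∧ dy gives (-2*z) dx ∧ dy ∧ dw
  d(-w^2 + 3*y*z + y) includes (∂/∂w)(-w^2 + 3*y*z + y) dw = (-2*w) dw, which multiplied by dy ∧ dz gives (-2*w) dy ∧ dz ∧ dw
Collecting like 3-forms: d(omega) = (-2*w) dx ∧ dy ∧ dz + (-2*z) dx ∧ dy ∧ dw + (-2*w) dy ∧ dz ∧ dw.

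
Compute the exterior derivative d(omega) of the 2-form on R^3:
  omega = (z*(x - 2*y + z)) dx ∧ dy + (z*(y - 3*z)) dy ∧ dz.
d(omega) = (x - 2*y + 2*z) dx ∧ dy ∧ dz

For a 2-form omega = sum_{i<j} g_{ij} dx_i ∧ dx_j, the exterior derivative is
  d(omega) = sum_{i<j} d(g_{ij}) ∧ dx_i ∧ dx_j = sum_{i<j, k} (∂g_{ij}/∂x_k) dx_k ∧ dx_i ∧ dx_j.
Expand each term, using dx_k ∧ dx_i ∧ dx_j = sgn(permutation) dx_{(a)} ∧ dx_{(b)} ∧ dx_{(c)} with (a < b < c) sorted:
  d(z*(x - 2*y + z)) includes (∂/∂z)(z*(x - 2*y + z)) dz = (x - 2*y + 2*z) dz, which multiplied by dx ∧ dy gives (x - 2*y + 2*z) dx ∧ dy ∧ dz
Collecting like 3-forms: d(omega) = (x - 2*y + 2*z) dx ∧ dy ∧ dz.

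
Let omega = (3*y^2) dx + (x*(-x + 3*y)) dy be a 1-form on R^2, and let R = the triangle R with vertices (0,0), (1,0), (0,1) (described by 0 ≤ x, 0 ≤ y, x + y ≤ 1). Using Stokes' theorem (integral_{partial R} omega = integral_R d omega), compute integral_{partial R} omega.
integral_(partial R) omega = -5/6

Stokes: integral_partial_R omega = integral_R d omega with d omega = (∂Q/∂x - ∂P/∂y) dx ∧ dy.
  ∂Q/∂x = -2*x + 3*y
  ∂P/∂y = 6*y
  integrand = ∂Q/∂x - ∂P/∂y = -2*x - 3*y.
Integrating over R: integral_0^1 integral_0^{1-x} (-2*x - 3*y) dy dx = -5/6.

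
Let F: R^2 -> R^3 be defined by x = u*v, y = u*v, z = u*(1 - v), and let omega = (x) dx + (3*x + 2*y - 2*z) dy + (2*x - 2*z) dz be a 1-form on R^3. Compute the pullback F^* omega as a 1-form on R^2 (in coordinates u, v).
F^* omega = (2*u*(2*v^2 + 2*v - 1)) du + (4*u^2*v) dv

Using F^*(f dg) = (f ∘ F) d(g ∘ F), substitute each coordinate x_i by F_i(u, v) in f_i, and replace dx_i by d F_i = (∂F_i/∂u) du + (∂F_i/∂v) dv.
  For the x component: f_1(F) = u*v; d F_1 = (v) du + (u) dv
  For the y component: f_2(F) = u*(7*v - 2); d F_2 = (v) du + (u) dv
  For the z component: f_3(F) = 2*u*(2*v - 1); d F_3 = (1 - v) du + (-u) dv
Combining and collecting du, dv coefficients:
  coeff of du: 2*u*(2*v^2 + 2*v - 1)
  coeff of dv: 4*u^2*v
F^* omega = (2*u*(2*v^2 + 2*v - 1)) du + (4*u^2*v) dv.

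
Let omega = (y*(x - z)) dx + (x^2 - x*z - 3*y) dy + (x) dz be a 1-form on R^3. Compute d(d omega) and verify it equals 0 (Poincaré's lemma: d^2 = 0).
d(d omega) = 0

Step 1: d omega = sum_{i<j} (∂f_j/∂x_i - ∂f_i/∂x_j) dx_i ∧ dx_j:
  coeff of dx ∧ dy: x
  coeff of dx ∧ dz: y + 1
  coeff of dy ∧ dz: x
Step 2: Apply d again to each 2-form coefficient. The only possible 3-form in R^3 is dx ∧ dy ∧ dz, with coefficient
  ∂(coeff of dy∧dz)/∂x - ∂(coeff of dx∧dz)/∂y + ∂(coeff of dx∧dy)/∂z
  = ∂/∂x (x) - ∂/∂y (y + 1) + ∂/∂z (x).
Each of these terms simplifies to sums of mixed partials that cancel in pairs. The result is 0 (by equality of mixed partials for smooth functions — Schwarz / Clairaut).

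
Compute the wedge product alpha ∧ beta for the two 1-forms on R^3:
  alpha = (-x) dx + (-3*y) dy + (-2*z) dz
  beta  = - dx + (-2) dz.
alpha ∧ beta = (2*x - 2*z) dx ∧ dz + (-3*y) dx ∧ dy + (6*y) dy ∧ dz

Distribute the wedge, using dx_i ∧ dx_j = -dx_j ∧ dx_i and dx_i ∧ dx_i = 0. For each pair (i, j) with i < j, the coefficient of dx_i ∧ dx_j in alpha ∧ beta is (alpha_i * beta_j - alpha_j * beta_i). Collecting: alpha ∧ beta = (2*x - 2*z) dx ∧ dz + (-3*y) dx ∧ dy + (6*y) dy ∧ dz.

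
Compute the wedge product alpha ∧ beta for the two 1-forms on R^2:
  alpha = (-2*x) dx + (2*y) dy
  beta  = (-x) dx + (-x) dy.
alpha ∧ beta = (2*x*(x + y)) dx ∧ dy

Distribute the wedge, using dx_i ∧ dx_j = -dx_j ∧ dx_i and dx_i ∧ dx_i = 0. For each pair (i, j) with i < j, the coefficient of dx_i ∧ dx_j in alpha ∧ beta is (alpha_i * beta_j - alpha_j * beta_i). Collecting: alpha ∧ beta = (2*x*(x + y)) dx ∧ dy.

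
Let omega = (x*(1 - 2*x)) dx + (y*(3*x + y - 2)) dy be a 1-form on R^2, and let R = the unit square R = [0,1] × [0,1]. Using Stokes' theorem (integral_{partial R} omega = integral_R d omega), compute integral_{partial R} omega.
integral_(partial R) omega = 3/2

Stokes: integral_partial_R omega = integral_R d omega with d omega = (∂Q/∂x - ∂P/∂y) dx ∧ dy.
  ∂Q/∂x = 3*y
  ∂P/∂y = 0
  integrand = ∂Q/∂x - ∂P/∂y = 3*y.
Integrating over R: integral_0^1 integral_0^1 (3*y) dx dy = 3/2.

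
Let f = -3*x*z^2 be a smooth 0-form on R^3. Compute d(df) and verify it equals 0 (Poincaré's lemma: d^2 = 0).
d(df) = 0

Step 1: df = sum_i (∂f/∂x_i) dx_i = (-3*z^2) dx + (0) dy + (-6*x*z) dz.
Step 2: Apply d again. Using the 1-form formula, the coefficient of dx ∧ dy in d(df) is ∂^2 f/∂x ∂y - ∂^2 f/∂y ∂x = (0) - (0) = 0 (equality of mixed partials for smooth f).
Similarly for dx ∧ dz and dy ∧ dz — all coefficients vanish. So d(df) = 0.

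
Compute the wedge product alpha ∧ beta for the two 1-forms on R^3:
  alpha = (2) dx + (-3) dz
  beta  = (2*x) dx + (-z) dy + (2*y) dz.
alpha ∧ beta = (-2*z) dx ∧ dy + (6*x + 4*y) dx ∧ dz + (-3*z) dy ∧ dz

Distribute the wedge, using dx_i ∧ dx_j = -dx_j ∧ dx_i and dx_i ∧ dx_i = 0. For each pair (i, j) with i < j, the coefficient of dx_i ∧ dx_j in alpha ∧ beta is (alpha_i * beta_j - alpha_j * beta_i). Collecting: alpha ∧ beta = (-2*z) dx ∧ dy + (6*x + 4*y) dx ∧ dz + (-3*z) dy ∧ dz.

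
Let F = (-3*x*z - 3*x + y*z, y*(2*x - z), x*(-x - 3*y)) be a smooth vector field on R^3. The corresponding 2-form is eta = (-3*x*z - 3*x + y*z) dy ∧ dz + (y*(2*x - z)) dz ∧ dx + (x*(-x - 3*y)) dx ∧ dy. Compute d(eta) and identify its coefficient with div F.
d(eta) = (2*x - 4*z - 3) dx ∧ dy ∧ dz; div F = 2*x - 4*z - 3

For a 2-form in R^3 of the form above, applying d gives a 3-form with coefficient ∂P/∂x + ∂Q/∂y + ∂R/∂z:
  ∂P/∂x = -3*z - 3
  ∂Q/∂y = 2*x - z
  ∂R/∂z = 0
Sum = 2*x - 4*z - 3, which is exactly div F.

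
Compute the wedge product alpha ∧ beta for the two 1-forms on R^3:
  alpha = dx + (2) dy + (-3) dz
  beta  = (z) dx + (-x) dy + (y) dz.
alpha ∧ beta = (-x - 2*z) dx ∧ dy + (y + 3*z) dx ∧ dz + (-3*x + 2*y) dy ∧ dz

Distribute the wedge, using dx_i ∧ dx_j = -dx_j ∧ dx_i and dx_i ∧ dx_i = 0. For each pair (i, j) with i < j, the coefficient of dx_i ∧ dx_j in alpha ∧ beta is (alpha_i * beta_j - alpha_j * beta_i). Collecting: alpha ∧ beta = (-x - 2*z) dx ∧ dy + (y + 3*z) dx ∧ dz + (-3*x + 2*y) dy ∧ dz.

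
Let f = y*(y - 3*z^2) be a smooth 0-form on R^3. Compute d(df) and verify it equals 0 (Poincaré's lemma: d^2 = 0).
d(df) = 0

Step 1: df = sum_i (∂f/∂x_i) dx_i = (0) dx + (2*y - 3*z^2) dy + (-6*y*z) dz.
Step 2: Apply d again. Using the 1-form formula, the coefficient of dx ∧ dy in d(df) is ∂^2 f/∂x ∂y - ∂^2 f/∂y ∂x = (0) - (0) = 0 (equality of mixed partials for smooth f).
Similarly for dx ∧ dz and dy ∧ dz — all coefficients vanish. So d(df) = 0.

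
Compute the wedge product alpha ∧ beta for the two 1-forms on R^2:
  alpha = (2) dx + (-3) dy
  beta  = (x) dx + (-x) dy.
alpha ∧ beta = (x) dx ∧ dy

Distribute the wedge, using dx_i ∧ dx_j = -dx_j ∧ dx_i and dx_i ∧ dx_i = 0. For each pair (i, j) with i < j, the coefficient of dx_i ∧ dx_j in alpha ∧ beta is (alpha_i * beta_j - alpha_j * beta_i). Collecting: alpha ∧ beta = (x) dx ∧ dy.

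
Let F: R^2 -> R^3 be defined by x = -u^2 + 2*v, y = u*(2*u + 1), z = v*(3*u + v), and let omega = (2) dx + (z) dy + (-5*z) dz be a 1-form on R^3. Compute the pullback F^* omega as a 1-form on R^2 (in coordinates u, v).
F^* omega = (12*u^2*v - 41*u*v^2 + 3*u*v - 4*u - 15*v^3 + v^2) du + (-45*u^2*v - 45*u*v^2 - 10*v^3 + 4) dv

Using F^*(f dg) = (f ∘ F) d(g ∘ F), substitute each coordinate x_i by F_i(u, v) in f_i, and replace dx_i by d F_i = (∂F_i/∂u) du + (∂F_i/∂v) dv.
  For the x component: f_1(F) = 2; d F_1 = (-2*u) du + (2) dv
  For the y component: f_2(F) = v*(3*u + v); d F_2 = (4*u + 1) du + (0) dv
  For the z component: f_3(F) = 5*v*(-3*u - v); d F_3 = (3*v) du + (3*u + 2*v) dv
Combining and collecting du, dv coefficients:
  coeff of du: 12*u^2*v - 41*u*v^2 + 3*u*v - 4*u - 15*v^3 + v^2
  coeff of dv: -45*u^2*v - 45*u*v^2 - 10*v^3 + 4
F^* omega = (12*u^2*v - 41*u*v^2 + 3*u*v - 4*u - 15*v^3 + v^2) du + (-45*u^2*v - 45*u*v^2 - 10*v^3 + 4) dv.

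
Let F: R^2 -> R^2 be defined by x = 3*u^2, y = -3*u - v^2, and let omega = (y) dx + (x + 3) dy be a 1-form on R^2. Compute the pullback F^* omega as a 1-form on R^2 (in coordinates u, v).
F^* omega = (-27*u^2 - 6*u*v^2 - 9) du + (6*v*(-u^2 - 1)) dv

Using F^*(f dg) = (f ∘ F) d(g ∘ F), substitute each coordinate x_i by F_i(u, v) in f_i, and replace dx_i by d F_i = (∂F_i/∂u) du + (∂F_i/∂v) dv.
  For the x component: f_1(F) = -3*u - v^2; d F_1 = (6*u) du + (0) dv
  For the y component: f_2(F) = 3*u^2 + 3; d F_2 = (-3) du + (-2*v) dv
Combining and collecting du, dv coefficients:
  coeff of du: -27*u^2 - 6*u*v^2 - 9
  coeff of dv: 6*v*(-u^2 - 1)
F^* omega = (-27*u^2 - 6*u*v^2 - 9) du + (6*v*(-u^2 - 1)) dv.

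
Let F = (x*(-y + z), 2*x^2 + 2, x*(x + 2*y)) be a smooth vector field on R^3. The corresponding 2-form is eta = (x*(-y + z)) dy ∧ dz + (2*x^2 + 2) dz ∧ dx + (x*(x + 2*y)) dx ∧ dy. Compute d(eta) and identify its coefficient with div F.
d(eta) = (-y + z) dx ∧ dy ∧ dz; div F = -y + z

For a 2-form in R^3 of the form above, applying d gives a 3-form with coefficient ∂P/∂x + ∂Q/∂y + ∂R/∂z:
  ∂P/∂x = -y + z
  ∂Q/∂y = 0
  ∂R/∂z = 0
Sum = -y + z, which is exactly div F.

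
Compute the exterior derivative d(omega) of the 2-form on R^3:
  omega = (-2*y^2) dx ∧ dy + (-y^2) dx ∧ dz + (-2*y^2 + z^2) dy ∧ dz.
d(omega) = (2*y) dx ∧ dy ∧ dz

For a 2-form omega = sum_{i<j} g_{ij} dx_i ∧ dx_j, the exterior derivative is
  d(omega) = sum_{i<j} d(g_{ij}) ∧ dx_i ∧ dx_j = sum_{i<j, k} (∂g_{ij}/∂x_k) dx_k ∧ dx_i ∧ dx_j.
Expand each term, using dx_k ∧ dx_i ∧ dx_j = sgn(permutation) dx_{(a)} ∧ dx_{(b)} ∧ dx_{(c)} with (a < b < c) sorted:
  d(-y^2) includes (∂/∂y)(-y^2) dy = (-2*y) dy, which multiplied by dx ∧ dz gives (2*y) dx ∧ dy ∧ dz
Collecting like 3-forms: d(omega) = (2*y) dx ∧ dy ∧ dz.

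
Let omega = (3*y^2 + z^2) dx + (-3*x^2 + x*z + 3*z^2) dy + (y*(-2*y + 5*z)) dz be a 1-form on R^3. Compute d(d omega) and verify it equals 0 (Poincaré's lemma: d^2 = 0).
d(d omega) = 0

Step 1: d omega = sum_{i<j} (∂f_j/∂x_i - ∂f_i/∂x_j) dx_i ∧ dx_j:
  coeff of dx ∧ dy: -6*x - 6*y + z
  coeff of dx ∧ dz: -2*z
  coeff of dy ∧ dz: -x - 4*y - z
Step 2: Apply d again to each 2-form coefficient. The only possible 3-form in R^3 is dx ∧ dy ∧ dz, with coefficient
  ∂(coeff of dy∧dz)/∂x - ∂(coeff of dx∧dz)/∂y + ∂(coeff of dx∧dy)/∂z
  = ∂/∂x (-x - 4*y - z) - ∂/∂y (-2*z) + ∂/∂z (-6*x - 6*y + z).
Each of these terms simplifies to sums of mixed partials that cancel in pairs. The result is 0 (by equality of mixed partials for smooth functions — Schwarz / Clairaut).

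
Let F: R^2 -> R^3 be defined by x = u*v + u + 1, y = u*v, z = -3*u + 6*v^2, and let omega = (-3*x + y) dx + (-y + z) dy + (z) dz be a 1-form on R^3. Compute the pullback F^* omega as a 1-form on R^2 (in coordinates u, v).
F^* omega = (-3*u*v^2 - 8*u*v + 6*u + 6*v^3 - 18*v^2 - 3*v - 3) du + (-3*u^2*v - 6*u^2 + 6*u*v^2 - 36*u*v - 3*u + 72*v^3) dv

Using F^*(f dg) = (f ∘ F) d(g ∘ F), substitute each coordinate x_i by F_i(u, v) in f_i, and replace dx_i by d F_i = (∂F_i/∂u) du + (∂F_i/∂v) dv.
  For the x component: f_1(F) = -2*u*v - 3*u - 3; d F_1 = (v + 1) du + (u) dv
  For the y component: f_2(F) = -u*v - 3*u + 6*v^2; d F_2 = (v) du + (u) dv
  For the z component: f_3(F) = -3*u + 6*v^2; d F_3 = (-3) du + (12*v) dv
Combining and collecting du, dv coefficients:
  coeff of du: -3*u*v^2 - 8*u*v + 6*u + 6*v^3 - 18*v^2 - 3*v - 3
  coeff of dv: -3*u^2*v - 6*u^2 + 6*u*v^2 - 36*u*v - 3*u + 72*v^3
F^* omega = (-3*u*v^2 - 8*u*v + 6*u + 6*v^3 - 18*v^2 - 3*v - 3) du + (-3*u^2*v - 6*u^2 + 6*u*v^2 - 36*u*v - 3*u + 72*v^3) dv.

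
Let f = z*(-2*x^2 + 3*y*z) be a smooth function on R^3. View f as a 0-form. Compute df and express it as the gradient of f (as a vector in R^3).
df = (-4*x*z) dx + (3*z^2) dy + (-2*x^2 + 6*y*z) dz; grad f = (-4*x*z, 3*z^2, -2*x^2 + 6*y*z)

For a 0-form f, d f = (∂f/∂x) dx + (∂f/∂y) dy + (∂f/∂z) dz. The components of the vector representation are exactly the entries of grad f in Cartesian coordinates:
  ∂f/∂x = -4*x*z
  ∂f/∂y = 3*z^2
  ∂f/∂z = -2*x^2 + 6*y*z.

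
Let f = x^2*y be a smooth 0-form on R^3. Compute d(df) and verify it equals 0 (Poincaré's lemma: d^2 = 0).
d(df) = 0

Step 1: df = sum_i (∂f/∂x_i) dx_i = (2*x*y) dx + (x^2) dy + (0) dz.
Step 2: Apply d again. Using the 1-form formula, the coefficient of dx ∧ dy in d(df) is ∂^2 f/∂x ∂y - ∂^2 f/∂y ∂x = (2*x) - (2*x) = 0 (equality of mixed partials for smooth f).
Similarly for dx ∧ dz and dy ∧ dz — all coefficients vanish. So d(df) = 0.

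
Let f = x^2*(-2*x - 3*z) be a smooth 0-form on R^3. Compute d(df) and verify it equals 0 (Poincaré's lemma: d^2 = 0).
d(df) = 0

Step 1: df = sum_i (∂f/∂x_i) dx_i = (6*x*(-x - z)) dx + (0) dy + (-3*x^2) dz.
Step 2: Apply d again. Using the 1-form formula, the coefficient of dx ∧ dy in d(df) is ∂^2 f/∂x ∂y - ∂^2 f/∂y ∂x = (0) - (0) = 0 (equality of mixed partials for smooth f).
Similarly for dx ∧ dz and dy ∧ dz — all coefficients vanish. So d(df) = 0.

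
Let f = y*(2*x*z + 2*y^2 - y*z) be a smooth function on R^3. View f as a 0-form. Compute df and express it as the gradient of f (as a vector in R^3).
df = (2*y*z) dx + (2*x*z + 6*y^2 - 2*y*z) dy + (y*(2*x - y)) dz; grad f = (2*y*z, 2*x*z + 6*y^2 - 2*y*z, y*(2*x - y))

For a 0-form f, d f = (∂f/∂x) dx + (∂f/∂y) dy + (∂f/∂z) dz. The components of the vector representation are exactly the entries of grad f in Cartesian coordinates:
  ∂f/∂x = 2*y*z
  ∂f/∂y = 2*x*z + 6*y^2 - 2*y*z
  ∂f/∂z = y*(2*x - y).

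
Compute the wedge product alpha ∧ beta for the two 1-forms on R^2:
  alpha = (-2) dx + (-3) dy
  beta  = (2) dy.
alpha ∧ beta = (-4) dx ∧ dy

Distribute the wedge, using dx_i ∧ dx_j = -dx_j ∧ dx_i and dx_i ∧ dx_i = 0. For each pair (i, j) with i < j, the coefficient of dx_i ∧ dx_j in alpha ∧ beta is (alpha_i * beta_j - alpha_j * beta_i). Collecting: alpha ∧ beta = (-4) dx ∧ dy.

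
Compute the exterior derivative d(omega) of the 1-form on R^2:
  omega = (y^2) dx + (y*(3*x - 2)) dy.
d(omega) = (y) dx ∧ dy

For a 1-form omega = sum_i f_i dx_i, the exterior derivative is
  d(omega) = sum_{i < j} (∂f_j/∂x_i - ∂f_i/∂x_j) dx_i ∧ dx_j.
  coefficient of dx ∧ dy: ∂f_2/∂x - ∂f_1/∂y = ∂(y*(3*x - 2))/∂x - ∂(y^2)/∂y = y
Assembling: d(omega) = (y) dx ∧ dy.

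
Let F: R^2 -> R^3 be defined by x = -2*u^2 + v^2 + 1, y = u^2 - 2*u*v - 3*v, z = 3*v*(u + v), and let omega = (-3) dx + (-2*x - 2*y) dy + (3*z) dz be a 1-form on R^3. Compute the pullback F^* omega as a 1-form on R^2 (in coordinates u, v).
F^* omega = (4*u^3 + 4*u^2*v + 15*u*v^2 + 12*u*v + 8*u + 31*v^3 - 12*v^2 + 4*v) du + (-4*u^3 + 19*u^2*v - 6*u^2 + 85*u*v^2 - 24*u*v + 4*u + 54*v^3 + 6*v^2 - 24*v + 6) dv

Using F^*(f dg) = (f ∘ F) d(g ∘ F), substitute each coordinate x_i by F_i(u, v) in f_i, and replace dx_i by d F_i = (∂F_i/∂u) du + (∂F_i/∂v) dv.
  For the x component: f_1(F) = -3; d F_1 = (-4*u) du + (2*v) dv
  For the y component: f_2(F) = 2*u^2 + 4*u*v - 2*v^2 + 6*v - 2; d F_2 = (2*u - 2*v) du + (-2*u - 3) dv
  For the z component: f_3(F) = 9*v*(u + v); d F_3 = (3*v) du + (3*u + 6*v) dv
Combining and collecting du, dv coefficients:
  coeff of du: 4*u^3 + 4*u^2*v + 15*u*v^2 + 12*u*v + 8*u + 31*v^3 - 12*v^2 + 4*v
  coeff of dv: -4*u^3 + 19*u^2*v - 6*u^2 + 85*u*v^2 - 24*u*v + 4*u + 54*v^3 + 6*v^2 - 24*v + 6
F^* omega = (4*u^3 + 4*u^2*v + 15*u*v^2 + 12*u*v + 8*u + 31*v^3 - 12*v^2 + 4*v) du + (-4*u^3 + 19*u^2*v - 6*u^2 + 85*u*v^2 - 24*u*v + 4*u + 54*v^3 + 6*v^2 - 24*v + 6) dv.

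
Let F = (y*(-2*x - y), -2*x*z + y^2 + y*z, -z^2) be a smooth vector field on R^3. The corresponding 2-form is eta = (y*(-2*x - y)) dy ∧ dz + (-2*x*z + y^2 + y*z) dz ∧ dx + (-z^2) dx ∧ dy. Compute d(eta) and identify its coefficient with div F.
d(eta) = (-z) dx ∧ dy ∧ dz; div F = -z

For a 2-form in R^3 of the form above, applying d gives a 3-form with coefficient ∂P/∂x + ∂Q/∂y + ∂R/∂z:
  ∂P/∂x = -2*y
  ∂Q/∂y = 2*y + z
  ∂R/∂z = -2*z
Sum = -z, which is exactly div F.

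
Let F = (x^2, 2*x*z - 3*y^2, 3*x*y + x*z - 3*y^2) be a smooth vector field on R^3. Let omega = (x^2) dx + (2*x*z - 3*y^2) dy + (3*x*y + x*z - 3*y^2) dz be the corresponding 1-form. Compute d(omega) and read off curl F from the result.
d(omega) = (x - 6*y) dy ∧ dz + (-3*y - z) dz ∧ dx + (2*z) dx ∧ dy; curl F = (x - 6*y, -3*y - z, 2*z)

d omega = sum_{i<j} (∂f_j/∂x_i - ∂f_i/∂x_j) dx_i ∧ dx_j. Under the identification (dy ∧ dz, dz ∧ dx, dx ∧ dy) ↔ (e_x, e_y, e_z), the coefficients are exactly the components of curl F. Compute:
  ∂R/∂y - ∂Q/∂z = (3*x - 6*y) - (2*x) = x - 6*y
  ∂P/∂z - ∂R/∂x = (0) - (3*y + z) = -3*y - z
  ∂Q/∂x - ∂P/∂y = (2*z) - (0) = 2*z.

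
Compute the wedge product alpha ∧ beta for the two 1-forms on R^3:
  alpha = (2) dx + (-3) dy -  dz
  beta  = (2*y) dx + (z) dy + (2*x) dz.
alpha ∧ beta = (6*y + 2*z) dx ∧ dy + (4*x + 2*y) dx ∧ dz + (-6*x + z) dy ∧ dz

Distribute the wedge, using dx_i ∧ dx_j = -dx_j ∧ dx_i and dx_i ∧ dx_i = 0. For each pair (i, j) with i < j, the coefficient of dx_i ∧ dx_j in alpha ∧ beta is (alpha_i * beta_j - alpha_j * beta_i). Collecting: alpha ∧ beta = (6*y + 2*z) dx ∧ dy + (4*x + 2*y) dx ∧ dz + (-6*x + z) dy ∧ dz.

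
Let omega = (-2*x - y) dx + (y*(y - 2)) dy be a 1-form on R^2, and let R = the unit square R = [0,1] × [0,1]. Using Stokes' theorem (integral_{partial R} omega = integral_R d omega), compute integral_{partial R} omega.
integral_(partial R) omega = 1

Stokes: integral_partial_R omega = integral_R d omega with d omega = (∂Q/∂x - ∂P/∂y) dx ∧ dy.
  ∂Q/∂x = 0
  ∂P/∂y = -1
  integrand = ∂Q/∂x - ∂P/∂y = 1.
Integrating over R: integral_0^1 integral_0^1 (1) dx dy = 1.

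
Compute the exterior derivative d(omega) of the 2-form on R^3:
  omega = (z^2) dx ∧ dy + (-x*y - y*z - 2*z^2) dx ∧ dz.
d(omega) = (x + 3*z) dx ∧ dy ∧ dz

For a 2-form omega = sum_{i<j} g_{ij} dx_i ∧ dx_j, the exterior derivative is
  d(omega) = sum_{i<j} d(g_{ij}) ∧ dx_i ∧ dx_j = sum_{i<j, k} (∂g_{ij}/∂x_k) dx_k ∧ dx_i ∧ dx_j.
Expand each term, using dx_k ∧ dx_i ∧ dx_j = sgn(permutation) dx_{(a)} ∧ dx_{(b)} ∧ dx_{(c)} with (a < b < c) sorted:
  d(z^2) includes (∂/∂z)(z^2) dz = (2*z) dz, which multiplied by dx ∧ dy gives (2*z) dx ∧ dy ∧ dz
  d(-x*y - y*z - 2*z^2) includes (∂/∂y)(-x*y - y*z - 2*z^2) dy = (-x - z) dy, which multiplied by dx ∧ dz gives (x + z) dx ∧ dy ∧ dz
Collecting like 3-forms: d(omega) = (x + 3*z) dx ∧ dy ∧ dz.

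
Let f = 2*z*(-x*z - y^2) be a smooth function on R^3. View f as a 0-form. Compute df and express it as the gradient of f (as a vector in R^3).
df = (-2*z^2) dx + (-4*y*z) dy + (-4*x*z - 2*y^2) dz; grad f = (-2*z^2, -4*y*z, -4*x*z - 2*y^2)

For a 0-form f, d f = (∂f/∂x) dx + (∂f/∂y) dy + (∂f/∂z) dz. The components of the vector representation are exactly the entries of grad f in Cartesian coordinates:
  ∂f/∂x = -2*z^2
  ∂f/∂y = -4*y*z
  ∂f/∂z = -4*x*z - 2*y^2.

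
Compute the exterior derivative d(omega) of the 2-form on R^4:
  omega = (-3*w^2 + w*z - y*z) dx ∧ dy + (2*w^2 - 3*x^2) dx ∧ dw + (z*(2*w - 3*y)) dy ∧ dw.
d(omega) = (w - y) dx ∧ dy ∧ dz + (-6*w + z) dx ∧ dy ∧ dw + (-2*w + 3*y) dy ∧ dz ∧ dw

For a 2-form omega = sum_{i<j} g_{ij} dx_i ∧ dx_j, the exterior derivative is
  d(omega) = sum_{i<j} d(g_{ij}) ∧ dx_i ∧ dx_j = sum_{i<j, k} (∂g_{ij}/∂x_k) dx_k ∧ dx_i ∧ dx_j.
Expand each term, using dx_k ∧ dx_i ∧ dx_j = sgn(permutation) dx_{(a)} ∧ dx_{(b)} ∧ dx_{(c)} with (a < b < c) sorted:
  d(-3*w^2 + w*z - y*z) includes (∂/∂z)(-3*w^2 + w*z - y*z) dz = (w - y) dz, which multiplied by dx ∧ dy gives (w - y) dx ∧ dy ∧ dz
  d(-3*w^2 + w*z - y*z) includes (∂/∂w)(-3*w^2 + w*z - y*z) dw = (-6*w + z) dw, which multiplied by dx ∧ dy gives (-6*w + z) dx ∧ dy ∧ dw
  d(z*(2*w - 3*y)) includes (∂/∂z)(z*(2*w - 3*y)) dz = (2*w - 3*y) dz, which multiplied by dy ∧ dw gives (-2*w + 3*y) dy ∧ dz ∧ dw
Collecting like 3-forms: d(omega) = (w - y) dx ∧ dy ∧ dz + (-6*w + z) dx ∧ dy ∧ dw + (-2*w + 3*y) dy ∧ dz ∧ dw.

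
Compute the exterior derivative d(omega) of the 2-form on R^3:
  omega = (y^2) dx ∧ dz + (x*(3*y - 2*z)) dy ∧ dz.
d(omega) = (y - 2*z) dx ∧ dy ∧ dz

For a 2-form omega = sum_{i<j} g_{ij} dx_i ∧ dx_j, the exterior derivative is
  d(omega) = sum_{i<j} d(g_{ij}) ∧ dx_i ∧ dx_j = sum_{i<j, k} (∂g_{ij}/∂x_k) dx_k ∧ dx_i ∧ dx_j.
Expand each term, using dx_k ∧ dx_i ∧ dx_j = sgn(permutation) dx_{(a)} ∧ dx_{(b)} ∧ dx_{(c)} with (a < b < c) sorted:
  d(y^2) includes (∂/∂y)(y^2) dy = (2*y) dy, which multiplied by dx ∧ dz gives (-2*y) dx ∧ dy ∧ dz
  d(x*(3*y - 2*z)) includes (∂/∂x)(x*(3*y - 2*z)) dx = (3*y - 2*z) dx, which multiplied by dy ∧ dz gives (3*y - 2*z) dx ∧ dy ∧ dz
Collecting like 3-forms: d(omega) = (y - 2*z) dx ∧ dy ∧ dz.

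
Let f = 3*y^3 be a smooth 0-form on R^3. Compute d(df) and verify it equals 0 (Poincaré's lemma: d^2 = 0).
d(df) = 0

Step 1: df = sum_i (∂f/∂x_i) dx_i = (0) dx + (9*y^2) dy + (0) dz.
Step 2: Apply d again. Using the 1-form formula, the coefficient of dx ∧ dy in d(df) is ∂^2 f/∂x ∂y - ∂^2 f/∂y ∂x = (0) - (0) = 0 (equality of mixed partials for smooth f).
Similarly for dx ∧ dz and dy ∧ dz — all coefficients vanish. So d(df) = 0.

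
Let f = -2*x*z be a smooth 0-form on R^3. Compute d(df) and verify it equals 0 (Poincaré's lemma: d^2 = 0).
d(df) = 0

Step 1: df = sum_i (∂f/∂x_i) dx_i = (-2*z) dx + (0) dy + (-2*x) dz.
Step 2: Apply d again. Using the 1-form formula, the coefficient of dx ∧ dy in d(df) is ∂^2 f/∂x ∂y - ∂^2 f/∂y ∂x = (0) - (0) = 0 (equality of mixed partials for smooth f).
Similarly for dx ∧ dz and dy ∧ dz — all coefficients vanish. So d(df) = 0.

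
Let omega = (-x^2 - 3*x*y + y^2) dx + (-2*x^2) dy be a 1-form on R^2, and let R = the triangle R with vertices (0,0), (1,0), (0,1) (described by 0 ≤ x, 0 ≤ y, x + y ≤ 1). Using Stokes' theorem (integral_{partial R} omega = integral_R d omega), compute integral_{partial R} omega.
integral_(partial R) omega = -1/2

Stokes: integral_partial_R omega = integral_R d omega with d omega = (∂Q/∂x - ∂P/∂y) dx ∧ dy.
  ∂Q/∂x = -4*x
  ∂P/∂y = -3*x + 2*y
  integrand = ∂Q/∂x - ∂P/∂y = -x - 2*y.
Integrating over R: integral_0^1 integral_0^{1-x} (-x - 2*y) dy dx = -1/2.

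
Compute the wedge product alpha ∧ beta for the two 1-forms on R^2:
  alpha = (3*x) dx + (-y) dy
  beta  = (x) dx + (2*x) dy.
alpha ∧ beta = (x*(6*x + y)) dx ∧ dy

Distribute the wedge, using dx_i ∧ dx_j = -dx_j ∧ dx_i and dx_i ∧ dx_i = 0. For each pair (i, j) with i < j, the coefficient of dx_i ∧ dx_j in alpha ∧ beta is (alpha_i * beta_j - alpha_j * beta_i). Collecting: alpha ∧ beta = (x*(6*x + y)) dx ∧ dy.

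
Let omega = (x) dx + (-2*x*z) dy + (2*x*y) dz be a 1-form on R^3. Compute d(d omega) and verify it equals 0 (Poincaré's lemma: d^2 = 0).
d(d omega) = 0

Step 1: d omega = sum_{i<j} (∂f_j/∂x_i - ∂f_i/∂x_j) dx_i ∧ dx_j:
  coeff of dx ∧ dy: -2*z
  coeff of dx ∧ dz: 2*y
  coeff of dy ∧ dz: 4*x
Step 2: Apply d again to each 2-form coefficient. The only possible 3-form in R^3 is dx ∧ dy ∧ dz, with coefficient
  ∂(coeff of dy∧dz)/∂x - ∂(coeff of dx∧dz)/∂y + ∂(coeff of dx∧dy)/∂z
  = ∂/∂x (4*x) - ∂/∂y (2*y) + ∂/∂z (-2*z).
Each of these terms simplifies to sums of mixed partials that cancel in pairs. The result is 0 (by equality of mixed partials for smooth functions — Schwarz / Clairaut).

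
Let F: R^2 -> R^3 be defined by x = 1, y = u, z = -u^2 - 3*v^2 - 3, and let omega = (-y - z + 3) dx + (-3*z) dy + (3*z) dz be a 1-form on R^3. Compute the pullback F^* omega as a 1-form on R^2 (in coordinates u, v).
F^* omega = (6*u^3 + 3*u^2 + 18*u*v^2 + 18*u + 9*v^2 + 9) du + (18*v*(u^2 + 3*v^2 + 3)) dv

Using F^*(f dg) = (f ∘ F) d(g ∘ F), substitute each coordinate x_i by F_i(u, v) in f_i, and replace dx_i by d F_i = (∂F_i/∂u) du + (∂F_i/∂v) dv.
  For the x component: f_1(F) = u^2 - u + 3*v^2 + 6; d F_1 = (0) du + (0) dv
  For the y component: f_2(F) = 3*u^2 + 9*v^2 + 9; d F_2 = (1) du + (0) dv
  For the z component: f_3(F) = -3*u^2 - 9*v^2 - 9; d F_3 = (-2*u) du + (-6*v) dv
Combining and collecting du, dv coefficients:
  coeff of du: 6*u^3 + 3*u^2 + 18*u*v^2 + 18*u + 9*v^2 + 9
  coeff of dv: 18*v*(u^2 + 3*v^2 + 3)
F^* omega = (6*u^3 + 3*u^2 + 18*u*v^2 + 18*u + 9*v^2 + 9) du + (18*v*(u^2 + 3*v^2 + 3)) dv.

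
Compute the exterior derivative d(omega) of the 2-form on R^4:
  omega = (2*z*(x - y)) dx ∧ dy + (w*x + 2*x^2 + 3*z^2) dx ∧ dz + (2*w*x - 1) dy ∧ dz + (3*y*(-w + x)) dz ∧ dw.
d(omega) = (2*w + 2*x - 2*y) dx ∧ dy ∧ dz + (x + 3*y) dx ∧ dz ∧ dw + (-3*w + 5*x) dy ∧ dz ∧ dw

For a 2-form omega = sum_{i<j} g_{ij} dx_i ∧ dx_j, the exterior derivative is
  d(omega) = sum_{i<j} d(g_{ij}) ∧ dx_i ∧ dx_j = sum_{i<j, k} (∂g_{ij}/∂x_k) dx_k ∧ dx_i ∧ dx_j.
Expand each term, using dx_k ∧ dx_i ∧ dx_j = sgn(permutation) dx_{(a)} ∧ dx_{(b)} ∧ dx_{(c)} with (a < b < c) sorted:
  d(2*z*(x - y)) includes (∂/∂z)(2*z*(x - y)) dz = (2*x - 2*y) dz, which multiplied by dx ∧ dy gives (2*x - 2*y) dx ∧ dy ∧ dz
  d(w*x + 2*x^2 + 3*z^2) includes (∂/∂w)(w*x + 2*x^2 + 3*z^2) dw = (x) dw, which multiplied by dx ∧ dz gives (x) dx ∧ dz ∧ dw
  d(2*w*x - 1) includes (∂/∂x)(2*w*x - 1) dx = (2*w) dx, which multiplied by dy ∧ dz gives (2*w) dx ∧ dy ∧ dz
  d(2*w*x - 1) includes (∂/∂w)(2*w*x - 1) dw = (2*x) dw, which multiplied by dy ∧ dz gives (2*x) dy ∧ dz ∧ dw
  d(3*y*(-w + x)) includes (∂/∂x)(3*y*(-w + x)) dx = (3*y) dx, which multiplied by dz ∧ dw gives (3*y) dx ∧ dz ∧ dw
  d(3*y*(-w + x)) includes (∂/∂y)(3*y*(-w + x)) dy = (-3*w + 3*x) dy, which multiplied by dz ∧ dw gives (-3*w + 3*x) dy ∧ dz ∧ dw
Collecting like 3-forms: d(omega) = (2*w + 2*x - 2*y) dx ∧ dy ∧ dz + (x + 3*y) dx ∧ dz ∧ dw + (-3*w + 5*x) dy ∧ dz ∧ dw.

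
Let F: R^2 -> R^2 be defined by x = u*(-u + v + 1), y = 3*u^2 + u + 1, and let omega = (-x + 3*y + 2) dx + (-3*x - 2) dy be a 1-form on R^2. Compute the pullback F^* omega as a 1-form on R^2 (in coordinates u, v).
F^* omega = (-2*u^3 - 6*u^2*v - 9*u^2 - u*v^2 - 2*u*v - 23*u + 5*v + 3) du + (u*(10*u^2 - u*v + 2*u + 5)) dv

Using F^*(f dg) = (f ∘ F) d(g ∘ F), substitute each coordinate x_i by F_i(u, v) in f_i, and replace dx_i by d F_i = (∂F_i/∂u) du + (∂F_i/∂v) dv.
  For the x component: f_1(F) = 10*u^2 - u*v + 2*u + 5; d F_1 = (-2*u + v + 1) du + (u) dv
  For the y component: f_2(F) = 3*u^2 - 3*u*v - 3*u - 2; d F_2 = (6*u + 1) du + (0) dv
Combining and collecting du, dv coefficients:
  coeff of du: -2*u^3 - 6*u^2*v - 9*u^2 - u*v^2 - 2*u*v - 23*u + 5*v + 3
  coeff of dv: u*(10*u^2 - u*v + 2*u + 5)
F^* omega = (-2*u^3 - 6*u^2*v - 9*u^2 - u*v^2 - 2*u*v - 23*u + 5*v + 3) du + (u*(10*u^2 - u*v + 2*u + 5)) dv.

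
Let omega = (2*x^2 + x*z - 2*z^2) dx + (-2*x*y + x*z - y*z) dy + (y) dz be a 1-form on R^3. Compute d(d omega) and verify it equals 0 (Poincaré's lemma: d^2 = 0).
d(d omega) = 0

Step 1: d omega = sum_{i<j} (∂f_j/∂x_i - ∂f_i/∂x_j) dx_i ∧ dx_j:
  coeff of dx ∧ dy: -2*y + z
  coeff of dx ∧ dz: -x + 4*z
  coeff of dy ∧ dz: -x + y + 1
Step 2: Apply d again to each 2-form coefficient. The only possible 3-form in R^3 is dx ∧ dy ∧ dz, with coefficient
  ∂(coeff of dy∧dz)/∂x - ∂(coeff of dx∧dz)/∂y + ∂(coeff of dx∧dy)/∂z
  = ∂/∂x (-x + y + 1) - ∂/∂y (-x + 4*z) + ∂/∂z (-2*y + z).
Each of these terms simplifies to sums of mixed partials that cancel in pairs. The result is 0 (by equality of mixed partials for smooth functions — Schwarz / Clairaut).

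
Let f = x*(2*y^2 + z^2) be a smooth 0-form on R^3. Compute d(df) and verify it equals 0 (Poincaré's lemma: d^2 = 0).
d(df) = 0

Step 1: df = sum_i (∂f/∂x_i) dx_i = (2*y^2 + z^2) dx + (4*x*y) dy + (2*x*z) dz.
Step 2: Apply d again. Using the 1-form formula, the coefficient of dx ∧ dy in d(df) is ∂^2 f/∂x ∂y - ∂^2 f/∂y ∂x = (4*y) - (4*y) = 0 (equality of mixed partials for smooth f).
Similarly for dx ∧ dz and dy ∧ dz — all coefficients vanish. So d(df) = 0.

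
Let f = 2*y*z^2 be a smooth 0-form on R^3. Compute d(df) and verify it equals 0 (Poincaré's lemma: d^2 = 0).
d(df) = 0

Step 1: df = sum_i (∂f/∂x_i) dx_i = (0) dx + (2*z^2) dy + (4*y*z) dz.
Step 2: Apply d again. Using the 1-form formula, the coefficient of dx ∧ dy in d(df) is ∂^2 f/∂x ∂y - ∂^2 f/∂y ∂x = (0) - (0) = 0 (equality of mixed partials for smooth f).
Similarly for dx ∧ dz and dy ∧ dz — all coefficients vanish. So d(df) = 0.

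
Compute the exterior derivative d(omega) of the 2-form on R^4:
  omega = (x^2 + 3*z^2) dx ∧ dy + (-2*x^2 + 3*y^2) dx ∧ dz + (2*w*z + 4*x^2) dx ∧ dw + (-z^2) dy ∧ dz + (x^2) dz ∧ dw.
d(omega) = (-6*y + 6*z) dx ∧ dy ∧ dz + (-2*w + 2*x) dx ∧ dz ∧ dw

For a 2-form omega = sum_{i<j} g_{ij} dx_i ∧ dx_j, the exterior derivative is
  d(omega) = sum_{i<j} d(g_{ij}) ∧ dx_i ∧ dx_j = sum_{i<j, k} (∂g_{ij}/∂x_k) dx_k ∧ dx_i ∧ dx_j.
Expand each term, using dx_k ∧ dx_i ∧ dx_j = sgn(permutation) dx_{(a)} ∧ dx_{(b)} ∧ dx_{(c)} with (a < b < c) sorted:
  d(x^2 + 3*z^2) includes (∂/∂z)(x^2 + 3*z^2) dz = (6*z) dz, which multiplied by dx ∧ dy gives (6*z) dx ∧ dy ∧ dz
  d(-2*x^2 + 3*y^2) includes (∂/∂y)(-2*x^2 + 3*y^2) dy = (6*y) dy, which multiplied by dx ∧ dz gives (-6*y) dx ∧ dy ∧ dz
  d(2*w*z + 4*x^2) includes (∂/∂z)(2*w*z + 4*x^2) dz = (2*w) dz, which multiplied by dx ∧ dw gives (-2*w) dx ∧ dz ∧ dw
  d(x^2) includes (∂/∂x)(x^2) dx = (2*x) dx, which multiplied by dz ∧ dw gives (2*x) dx ∧ dz ∧ dw
Collecting like 3-forms: d(omega) = (-6*y + 6*z) dx ∧ dy ∧ dz + (-2*w + 2*x) dx ∧ dz ∧ dw.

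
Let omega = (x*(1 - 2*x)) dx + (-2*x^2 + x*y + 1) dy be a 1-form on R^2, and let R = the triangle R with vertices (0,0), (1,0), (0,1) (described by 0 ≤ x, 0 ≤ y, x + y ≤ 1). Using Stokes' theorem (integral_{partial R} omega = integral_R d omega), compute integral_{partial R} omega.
integral_(partial R) omega = -1/2

Stokes: integral_partial_R omega = integral_R d omega with d omega = (∂Q/∂x - ∂P/∂y) dx ∧ dy.
  ∂Q/∂x = -4*x + y
  ∂P/∂y = 0
  integrand = ∂Q/∂x - ∂P/∂y = -4*x + y.
Integrating over R: integral_0^1 integral_0^{1-x} (-4*x + y) dy dx = -1/2.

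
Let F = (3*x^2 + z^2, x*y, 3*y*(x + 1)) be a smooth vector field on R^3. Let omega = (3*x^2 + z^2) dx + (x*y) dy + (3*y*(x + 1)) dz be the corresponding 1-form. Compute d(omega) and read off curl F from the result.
d(omega) = (3*x + 3) dy ∧ dz + (-3*y + 2*z) dz ∧ dx + (y) dx ∧ dy; curl F = (3*x + 3, -3*y + 2*z, y)

d omega = sum_{i<j} (∂f_j/∂x_i - ∂f_i/∂x_j) dx_i ∧ dx_j. Under the identification (dy ∧ dz, dz ∧ dx, dx ∧ dy) ↔ (e_x, e_y, e_z), the coefficients are exactly the components of curl F. Compute:
  ∂R/∂y - ∂Q/∂z = (3*x + 3) - (0) = 3*x + 3
  ∂P/∂z - ∂R/∂x = (2*z) - (3*y) = -3*y + 2*z
  ∂Q/∂x - ∂P/∂y = (y) - (0) = y.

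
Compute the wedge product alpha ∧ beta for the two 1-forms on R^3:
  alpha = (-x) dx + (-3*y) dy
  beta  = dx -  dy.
alpha ∧ beta = (x + 3*y) dx ∧ dy

Distribute the wedge, using dx_i ∧ dx_j = -dx_j ∧ dx_i and dx_i ∧ dx_i = 0. For each pair (i, j) with i < j, the coefficient of dx_i ∧ dx_j in alpha ∧ beta is (alpha_i * beta_j - alpha_j * beta_i). Collecting: alpha ∧ beta = (x + 3*y) dx ∧ dy.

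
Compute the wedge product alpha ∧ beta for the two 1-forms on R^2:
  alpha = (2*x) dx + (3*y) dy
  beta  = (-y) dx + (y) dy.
alpha ∧ beta = (y*(2*x + 3*y)) dx ∧ dy

Distribute the wedge, using dx_i ∧ dx_j = -dx_j ∧ dx_i and dx_i ∧ dx_i = 0. For each pair (i, j) with i < j, the coefficient of dx_i ∧ dx_j in alpha ∧ beta is (alpha_i * beta_j - alpha_j * beta_i). Collecting: alpha ∧ beta = (y*(2*x + 3*y)) dx ∧ dy.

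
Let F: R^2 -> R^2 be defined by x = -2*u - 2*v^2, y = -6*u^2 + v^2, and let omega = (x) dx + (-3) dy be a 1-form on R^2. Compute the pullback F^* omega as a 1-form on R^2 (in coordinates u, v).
F^* omega = (40*u + 4*v^2) du + (2*v*(4*u + 4*v^2 - 3)) dv

Using F^*(f dg) = (f ∘ F) d(g ∘ F), substitute each coordinate x_i by F_i(u, v) in f_i, and replace dx_i by d F_i = (∂F_i/∂u) du + (∂F_i/∂v) dv.
  For the x component: f_1(F) = -2*u - 2*v^2; d F_1 = (-2) du + (-4*v) dv
  For the y component: f_2(F) = -3; d F_2 = (-12*u) du + (2*v) dv
Combining and collecting du, dv coefficients:
  coeff of du: 40*u + 4*v^2
  coeff of dv: 2*v*(4*u + 4*v^2 - 3)
F^* omega = (40*u + 4*v^2) du + (2*v*(4*u + 4*v^2 - 3)) dv.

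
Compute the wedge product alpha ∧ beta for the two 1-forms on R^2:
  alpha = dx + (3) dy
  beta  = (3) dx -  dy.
alpha ∧ beta = (-10) dx ∧ dy

Distribute the wedge, using dx_i ∧ dx_j = -dx_j ∧ dx_i and dx_i ∧ dx_i = 0. For each pair (i, j) with i < j, the coefficient of dx_i ∧ dx_j in alpha ∧ beta is (alpha_i * beta_j - alpha_j * beta_i). Collecting: alpha ∧ beta = (-10) dx ∧ dy.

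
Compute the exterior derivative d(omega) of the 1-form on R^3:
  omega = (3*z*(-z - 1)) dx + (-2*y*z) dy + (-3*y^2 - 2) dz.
d(omega) = (6*z + 3) dx ∧ dz + (-4*y) dy ∧ dz

For a 1-form omega = sum_i f_i dx_i, the exterior derivative is
  d(omega) = sum_{i < j} (∂f_j/∂x_i - ∂f_i/∂x_j) dx_i ∧ dx_j.
  coefficient of dx ∧ dz: ∂f_3/∂x - ∂f_1/∂z = ∂(-3*y^2 - 2)/∂x - ∂(3*z*(-z - 1))/∂z = 6*z + 3
  coefficient of dy ∧ dz: ∂f_3/∂y - ∂f_2/∂z = ∂(-3*y^2 - 2)/∂y - ∂(-2*y*z)/∂z = -4*y
Assembling: d(omega) = (6*z + 3) dx ∧ dz + (-4*y) dy ∧ dz.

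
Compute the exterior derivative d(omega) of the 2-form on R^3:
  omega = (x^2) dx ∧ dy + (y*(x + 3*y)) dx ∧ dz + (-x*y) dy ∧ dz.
d(omega) = (-x - 7*y) dx ∧ dy ∧ dz

For a 2-form omega = sum_{i<j} g_{ij} dx_i ∧ dx_j, the exterior derivative is
  d(omega) = sum_{i<j} d(g_{ij}) ∧ dx_i ∧ dx_j = sum_{i<j, k} (∂g_{ij}/∂x_k) dx_k ∧ dx_i ∧ dx_j.
Expand each term, using dx_k ∧ dx_i ∧ dx_j = sgn(permutation) dx_{(a)} ∧ dx_{(b)} ∧ dx_{(c)} with (a < b < c) sorted:
  d(y*(x + 3*y)) includes (∂/∂y)(y*(x + 3*y)) dy = (x + 6*y) dy, which multiplied by dx ∧ dz gives (-x - 6*y) dx ∧ dy ∧ dz
  d(-x*y) includes (∂/∂x)(-x*y) dx = (-y) dx, which multiplied by dy ∧ dz gives (-y) dx ∧ dy ∧ dz
Collecting like 3-forms: d(omega) = (-x - 7*y) dx ∧ dy ∧ dz.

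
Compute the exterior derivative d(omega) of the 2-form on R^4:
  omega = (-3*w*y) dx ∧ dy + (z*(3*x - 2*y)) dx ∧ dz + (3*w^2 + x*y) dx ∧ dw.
d(omega) = (-x - 3*y) dx ∧ dy ∧ dw + (2*z) dx ∧ dy ∧ dz

For a 2-form omega = sum_{i<j} g_{ij} dx_i ∧ dx_j, the exterior derivative is
  d(omega) = sum_{i<j} d(g_{ij}) ∧ dx_i ∧ dx_j = sum_{i<j, k} (∂g_{ij}/∂x_k) dx_k ∧ dx_i ∧ dx_j.
Expand each term, using dx_k ∧ dx_i ∧ dx_j = sgn(permutation) dx_{(a)} ∧ dx_{(b)} ∧ dx_{(c)} with (a < b < c) sorted:
  d(-3*w*y) includes (∂/∂w)(-3*w*y) dw = (-3*y) dw, which multiplied by dx ∧ dy gives (-3*y) dx ∧ dy ∧ dw
  d(z*(3*x - 2*y)) includes (∂/∂y)(z*(3*x - 2*y)) dy = (-2*z) dy, which multiplied by dx ∧ dz gives (2*z) dx ∧ dy ∧ dz
  d(3*w^2 + x*y) includes (∂/∂y)(3*w^2 + x*y) dy = (x) dy, which multiplied by dx ∧ dw gives (-x) dx ∧ dy ∧ dw
Collecting like 3-forms: d(omega) = (-x - 3*y) dx ∧ dy ∧ dw + (2*z) dx ∧ dy ∧ dz.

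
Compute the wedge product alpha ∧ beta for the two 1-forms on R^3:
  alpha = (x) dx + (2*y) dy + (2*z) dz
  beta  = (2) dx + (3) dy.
alpha ∧ beta = (3*x - 4*y) dx ∧ dy + (-4*z) dx ∧ dz + (-6*z) dy ∧ dz

Distribute the wedge, using dx_i ∧ dx_j = -dx_j ∧ dx_i and dx_i ∧ dx_i = 0. For each pair (i, j) with i < j, the coefficient of dx_i ∧ dx_j in alpha ∧ beta is (alpha_i * beta_j - alpha_j * beta_i). Collecting: alpha ∧ beta = (3*x - 4*y) dx ∧ dy + (-4*z) dx ∧ dz + (-6*z) dy ∧ dz.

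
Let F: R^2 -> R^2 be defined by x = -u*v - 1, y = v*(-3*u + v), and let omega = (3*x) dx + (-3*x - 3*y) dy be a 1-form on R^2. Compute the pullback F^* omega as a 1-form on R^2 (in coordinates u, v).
F^* omega = (3*v*(-11*u*v + 3*v^2 - 2)) du + (-33*u^2*v + 33*u*v^2 - 6*u - 6*v^3 + 6*v) dv

Using F^*(f dg) = (f ∘ F) d(g ∘ F), substitute each coordinate x_i by F_i(u, v) in f_i, and replace dx_i by d F_i = (∂F_i/∂u) du + (∂F_i/∂v) dv.
  For the x component: f_1(F) = -3*u*v - 3; d F_1 = (-v) du + (-u) dv
  For the y component: f_2(F) = 12*u*v - 3*v^2 + 3; d F_2 = (-3*v) du + (-3*u + 2*v) dv
Combining and collecting du, dv coefficients:
  coeff of du: 3*v*(-11*u*v + 3*v^2 - 2)
  coeff of dv: -33*u^2*v + 33*u*v^2 - 6*u - 6*v^3 + 6*v
F^* omega = (3*v*(-11*u*v + 3*v^2 - 2)) du + (-33*u^2*v + 33*u*v^2 - 6*u - 6*v^3 + 6*v) dv.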